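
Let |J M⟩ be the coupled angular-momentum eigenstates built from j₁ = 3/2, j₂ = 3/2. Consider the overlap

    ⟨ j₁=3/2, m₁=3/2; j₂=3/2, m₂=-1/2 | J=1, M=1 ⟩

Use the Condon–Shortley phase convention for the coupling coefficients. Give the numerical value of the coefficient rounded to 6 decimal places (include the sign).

j₁+j₂−J=2  J+j₁−j₂=1  J−j₁+j₂=1  j₁+j₂+J+1=5
(j₁±m₁, j₂±m₂, J±M) = (3,0,1,2,2,0)
P² = 6/5
sum k=0..0:
  [0] +1/2 = 1/2
S = 1/2
C² = P²·S² = 3/10 ; C = +0.547723

+0.547723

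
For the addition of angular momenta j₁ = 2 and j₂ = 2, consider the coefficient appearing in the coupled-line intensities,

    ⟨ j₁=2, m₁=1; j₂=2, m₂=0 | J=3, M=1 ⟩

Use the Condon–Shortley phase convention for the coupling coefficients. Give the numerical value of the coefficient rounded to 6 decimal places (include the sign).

+0.447214

triangle: 1!×3!×3!/8! = 36/40320
(j±m)!: 3!×1!×2!×2!×4!×2! = 1152
prefactor² = (2J+1)×Δ×N² = 36/5
  k=0: +1/(0!×1!×1!×2!×2!×1!) = 1/4
  k=1: −1/(1!×0!×0!×1!×3!×2!) = -1/12
Σ = 1/6  ⇒  CG² = 36/5×(1/6)² = 1/5
CG = +√(1/5) = +0.447214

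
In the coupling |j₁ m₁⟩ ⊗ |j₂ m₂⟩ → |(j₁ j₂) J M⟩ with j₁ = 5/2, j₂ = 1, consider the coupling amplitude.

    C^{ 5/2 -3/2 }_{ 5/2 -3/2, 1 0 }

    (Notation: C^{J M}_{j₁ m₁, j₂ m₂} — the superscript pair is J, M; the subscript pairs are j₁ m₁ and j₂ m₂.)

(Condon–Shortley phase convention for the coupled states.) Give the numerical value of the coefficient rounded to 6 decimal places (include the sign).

-0.507093

j₁+j₂−J=1  J+j₁−j₂=4  J−j₁+j₂=1  j₁+j₂+J+1=7
(j₁±m₁, j₂±m₂, J±M) = (1,4,1,1,1,4)
P² = 576/35
sum k=0..1:
  [0] +1/24 = 1/24
  [1] −1/6 = -1/6
S = -1/8
C² = P²·S² = 9/35 ; C = -0.507093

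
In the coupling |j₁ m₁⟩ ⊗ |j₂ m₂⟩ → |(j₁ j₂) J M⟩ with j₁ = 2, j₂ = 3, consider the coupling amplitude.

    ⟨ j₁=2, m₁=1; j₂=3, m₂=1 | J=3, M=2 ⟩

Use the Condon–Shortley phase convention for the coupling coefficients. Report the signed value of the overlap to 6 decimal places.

√[7·2!2!4!/9! · 3!1!4!2!5!1!] = √(64)
  +(−1)^0/∏(0,2,1,4,1,0)! = 1/48  (running 1/48)
  +(−1)^1/∏(1,1,0,3,2,1)! = -1/12  (running -1/16)
⟨..|..⟩ = √(64)·(-1/16) = -0.500000

-0.500000  (= −√(1/4))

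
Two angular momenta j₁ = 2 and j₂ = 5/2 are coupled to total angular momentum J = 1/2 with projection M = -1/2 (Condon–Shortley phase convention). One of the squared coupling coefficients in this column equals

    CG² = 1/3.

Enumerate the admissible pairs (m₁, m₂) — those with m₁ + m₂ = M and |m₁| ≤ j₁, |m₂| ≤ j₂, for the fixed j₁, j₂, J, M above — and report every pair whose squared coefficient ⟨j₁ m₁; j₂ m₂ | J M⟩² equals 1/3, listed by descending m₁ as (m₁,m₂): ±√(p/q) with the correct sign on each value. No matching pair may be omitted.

(2,-5/2): +√(1/3)

Admissible pairs with m₁+m₂ = M = -1/2: (-2,3/2), (-1,1/2), (0,-1/2), (1,-3/2), (2,-5/2)
  (m₁,m₂)=(2,-5/2): CG² = 1/3, CG = +√(1/3)   ← matches the target
  (m₁,m₂)=(1,-3/2): CG² = 4/15, CG = −√(4/15)
  (m₁,m₂)=(0,-1/2): CG² = 1/5, CG = +√(1/5)
  (m₁,m₂)=(-1,1/2): CG² = 2/15, CG = −√(2/15)
  (m₁,m₂)=(-2,3/2): CG² = 1/15, CG = +√(1/15)
Pairs with CG² = 1/3: (2,-5/2): +√(1/3)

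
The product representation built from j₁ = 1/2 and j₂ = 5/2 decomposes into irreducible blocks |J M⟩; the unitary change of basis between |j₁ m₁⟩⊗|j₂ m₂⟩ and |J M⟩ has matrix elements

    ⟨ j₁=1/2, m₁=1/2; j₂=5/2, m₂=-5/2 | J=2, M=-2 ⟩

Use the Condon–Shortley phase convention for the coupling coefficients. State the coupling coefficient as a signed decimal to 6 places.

triangle: 1!×0!×4!/6! = 24/720
(j±m)!: 1!×0!×0!×5!×0!×4! = 2880
prefactor² = (2J+1)×Δ×N² = 480
  k=0: +1/(0!×1!×0!×0!×0!×4!) = 1/24
Σ = 1/24  ⇒  CG² = 480×(1/24)² = 5/6
CG = +√(5/6) = +0.912871

+0.912871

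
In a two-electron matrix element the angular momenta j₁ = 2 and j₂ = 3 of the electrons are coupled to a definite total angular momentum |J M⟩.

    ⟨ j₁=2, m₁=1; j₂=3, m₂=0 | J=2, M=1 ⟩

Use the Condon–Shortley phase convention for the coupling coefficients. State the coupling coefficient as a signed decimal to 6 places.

−√(2/7) = -0.534522

j₁+j₂−J=3  J+j₁−j₂=1  J−j₁+j₂=3  j₁+j₂+J+1=8
(j₁±m₁, j₂±m₂, J±M) = (3,1,3,3,3,1)
P² = 81/14
sum k=0..1:
  [0] +1/36 = 1/36
  [1] −1/4 = -1/4
S = -2/9
C² = P²·S² = 2/7 ; C = -0.534522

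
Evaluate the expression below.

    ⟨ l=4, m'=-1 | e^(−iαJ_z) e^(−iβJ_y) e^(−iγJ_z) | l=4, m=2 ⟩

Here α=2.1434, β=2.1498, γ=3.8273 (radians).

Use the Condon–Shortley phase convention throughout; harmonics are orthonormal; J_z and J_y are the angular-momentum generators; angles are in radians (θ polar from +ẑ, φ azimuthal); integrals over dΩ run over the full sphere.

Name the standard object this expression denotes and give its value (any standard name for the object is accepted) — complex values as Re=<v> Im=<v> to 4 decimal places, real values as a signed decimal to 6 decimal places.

Wigner D-matrix element, Re=-0.1047 Im=-0.1020

This is a Wigner D-matrix element — the rotation-matrix element ⟨l m'| R(α,β,γ) |l m⟩ in the angular-momentum basis.
D^4_{-1,2}(2.1434,2.1498,3.8273) = e^{-i·-1·2.1434}·d^4_{-1,2}(2.1498)·e^{-i·2·3.8273}. Compute d first:
With c≡cos(β/2)=0.475820 and s≡sin(β/2)=0.879543, N=[6·120·720·2]^{1/2}=1018.233765
The bounds max(0,m−m')=3 and min(l+m,l−m')=5 give 3 terms
  k=3: (−1)^0·1018.2338/(72)·0.4758^5·0.8795^3 = +0.234693
  k=4: (−1)^1·1018.2338/(48)·0.4758^3·0.8795^5 = -1.202871
  k=5: (−1)^2·1018.2338/(240)·0.4758^1·0.8795^7 = +0.822010
d^4_{-1,2}(2.1498) = +0.234693 -1.202871 +0.822010 = -0.146168
D = (-0.541822+0.840493i)·(-0.146168)·(+0.198063-0.980189i) = -0.104734-0.101961i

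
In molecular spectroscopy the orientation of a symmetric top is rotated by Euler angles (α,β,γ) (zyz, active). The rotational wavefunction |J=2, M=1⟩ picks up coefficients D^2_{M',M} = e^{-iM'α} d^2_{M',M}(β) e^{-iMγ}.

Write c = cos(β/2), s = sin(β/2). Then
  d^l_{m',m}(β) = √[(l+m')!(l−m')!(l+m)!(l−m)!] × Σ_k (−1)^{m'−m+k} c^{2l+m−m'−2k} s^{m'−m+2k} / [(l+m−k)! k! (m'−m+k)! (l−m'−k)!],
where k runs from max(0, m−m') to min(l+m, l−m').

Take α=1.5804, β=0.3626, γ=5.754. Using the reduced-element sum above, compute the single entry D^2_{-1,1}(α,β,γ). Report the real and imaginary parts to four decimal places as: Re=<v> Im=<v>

Re=-0.0479 Im=0.0801

First d^2_{-1,1}(β=0.3626), then the phase factors e^{-i(-1)α} and e^{-i(1)γ}:
With c≡cos(β/2)=0.983610 and s≡sin(β/2)=0.180308, N=[1·6·6·1]^{1/2}=6.000000
The bounds max(0,m−m')=2 and min(l+m,l−m')=3 give 2 terms
  k=2: (−1)^0·6.0000/(2)·0.9836^2·0.1803^2 = +0.094362
  k=3: (−1)^1·6.0000/(6)·0.9836^0·0.1803^4 = -0.001057
d^2_{-1,1}(0.3626) = +0.094362 -0.001057 = +0.093305
Attach z-rotation phases: D = e^{-i(-1)(1.5804)}·(+0.093305)·e^{-i(1)(5.7540)} = -0.047875+0.080087i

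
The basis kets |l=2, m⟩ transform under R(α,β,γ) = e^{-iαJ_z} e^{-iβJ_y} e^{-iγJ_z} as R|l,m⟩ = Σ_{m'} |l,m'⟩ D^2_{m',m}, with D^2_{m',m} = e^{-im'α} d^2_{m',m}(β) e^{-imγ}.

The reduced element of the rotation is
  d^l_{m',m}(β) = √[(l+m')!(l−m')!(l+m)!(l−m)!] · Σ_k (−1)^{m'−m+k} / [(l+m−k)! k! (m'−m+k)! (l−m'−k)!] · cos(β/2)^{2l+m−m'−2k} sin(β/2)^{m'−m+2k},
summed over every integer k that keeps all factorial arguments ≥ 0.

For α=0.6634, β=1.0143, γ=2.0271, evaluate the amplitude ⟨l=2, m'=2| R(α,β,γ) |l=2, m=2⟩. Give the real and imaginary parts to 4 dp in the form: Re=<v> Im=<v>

Re=0.3619 Im=0.4581

D^2_{2,2}(0.6634,1.0143,2.0271) = e^{-i·2·0.6634}·d^2_{2,2}(1.0143)·e^{-i·2·2.0271}. Compute d first:
With c≡cos(β/2)=0.874132 and s≡sin(β/2)=0.485688, N=[24·1·24·1]^{1/2}=24.000000
k: max(0,(2)−(2))=0 … min(2+(2),2−(2))=0
  k=0: (−1)^0·24.0000/(24)·0.8741^4·0.4857^0 = +0.583860
d^2_{2,2}(1.0143) = +0.583860
Attach z-rotation phases: D = e^{-i(2)(0.6634)}·(+0.583860)·e^{-i(2)(2.0271)} = +0.361933+0.458145i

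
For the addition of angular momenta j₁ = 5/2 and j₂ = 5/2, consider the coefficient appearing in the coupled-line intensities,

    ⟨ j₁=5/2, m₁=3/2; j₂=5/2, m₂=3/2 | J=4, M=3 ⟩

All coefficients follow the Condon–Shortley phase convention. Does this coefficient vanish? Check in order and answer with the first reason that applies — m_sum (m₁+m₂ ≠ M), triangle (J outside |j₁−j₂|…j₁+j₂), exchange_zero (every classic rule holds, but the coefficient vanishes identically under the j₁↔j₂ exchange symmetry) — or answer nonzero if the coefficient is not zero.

m-sum: m₁+m₂ = 3/2+3/2 = 3, M = 3  ✓
triangle: |j₁−j₂| = 0 ≤ J = 4 ≤ j₁+j₂ = 5  ✓
exchange: j₁=j₂ and m₁=m₂, and (−1)^(j₁+j₂−J) = (−1)^1 = −1 forces ⟨j₁m₁;j₂m₂|JM⟩ = −⟨j₂m₂;j₁m₁|JM⟩ = −⟨j₁m₁;j₂m₂|JM⟩ ⇒ the coefficient vanishes identically
Racah sum check: Σ_k collapses to 0 ⇒ CG = 0

exchange_zero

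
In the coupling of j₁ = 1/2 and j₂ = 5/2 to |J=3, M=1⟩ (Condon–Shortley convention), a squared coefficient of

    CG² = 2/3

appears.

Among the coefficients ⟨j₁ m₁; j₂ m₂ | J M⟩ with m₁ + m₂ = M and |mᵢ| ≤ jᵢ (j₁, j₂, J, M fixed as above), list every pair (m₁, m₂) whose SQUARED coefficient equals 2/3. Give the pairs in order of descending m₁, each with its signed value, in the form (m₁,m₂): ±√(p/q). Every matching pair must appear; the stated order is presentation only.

(1/2,1/2): +√(2/3)

Admissible pairs with m₁+m₂ = M = 1: (-1/2,3/2), (1/2,1/2)
  (m₁,m₂)=(1/2,1/2): CG² = 2/3, CG = +√(2/3)   ← matches the target
  (m₁,m₂)=(-1/2,3/2): CG² = 1/3, CG = +√(1/3)
Pairs with CG² = 2/3: (1/2,1/2): +√(2/3)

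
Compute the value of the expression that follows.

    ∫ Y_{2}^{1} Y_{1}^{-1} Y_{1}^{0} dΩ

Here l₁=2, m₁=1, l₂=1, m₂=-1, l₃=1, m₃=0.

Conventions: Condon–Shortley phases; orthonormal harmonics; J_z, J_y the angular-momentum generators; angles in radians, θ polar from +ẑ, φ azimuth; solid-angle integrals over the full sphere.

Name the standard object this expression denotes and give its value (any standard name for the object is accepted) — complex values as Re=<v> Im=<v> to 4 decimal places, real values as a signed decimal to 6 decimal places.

This is a Gaunt coefficient — the integral of a triple product of spherical harmonics over the sphere.
Rules hold: Σm=0, L=4 even, 1≤1≤3.
N = 5·3·3 = 45
Δ = 2!·2!·0!/5! = 1/30
Racah Σ t=1..1: t=1:−1/1 = -1/1
⇒ 3j(2 1 1; 0 0 0)² = 2/15, sgn +1
Racah Σ t=0..0: t=0:+1/2 = 1/2
⇒ 3j(2 1 1; 1 -1 0)² = 1/10, sgn -1
4πI² = N·(3j₀)²·(3jₘ)² = 3/5
I = -1·√(0.6/4π) = -0.21850969

Gaunt coefficient, -0.218510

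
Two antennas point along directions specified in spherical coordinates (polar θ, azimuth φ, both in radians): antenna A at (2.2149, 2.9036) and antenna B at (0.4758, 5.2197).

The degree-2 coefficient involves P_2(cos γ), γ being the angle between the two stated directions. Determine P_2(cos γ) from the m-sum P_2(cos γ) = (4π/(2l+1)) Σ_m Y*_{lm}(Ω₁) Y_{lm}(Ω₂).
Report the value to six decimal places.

Expand P_2 via completeness: Σ_{m} conj(Y_{2,m}) at Ω₁ times Y_{2,m} at Ω₂ —
  m=-2: Y*=0.21954 - 0.11318j  Y=-0.04279 + 0.06883j  product -0.00160 + 0.01995j
  m=-1: Y*=0.36050 - 0.08745j  Y=0.15282 + 0.27494j  product 0.07914 + 0.08575j
  m=+0: Y*=0.02578 + 0.00000j  Y=0.43227 + 0.00000j  product 0.01114 + 0.00000j
  m=+1: Y*=-0.36050 - 0.08745j  Y=-0.15282 + 0.27494j  product 0.07914 - 0.08575j
  m=+2: Y*=0.21954 + 0.11318j  Y=-0.04279 - 0.06883j  product -0.00160 - 0.01995j
Accumulated sum 0.16621 - 0.00000j; after 4π/(2l+1) scaling, 0.41773 - 0.00000j ⇒ P_2 = 0.417731

0.417731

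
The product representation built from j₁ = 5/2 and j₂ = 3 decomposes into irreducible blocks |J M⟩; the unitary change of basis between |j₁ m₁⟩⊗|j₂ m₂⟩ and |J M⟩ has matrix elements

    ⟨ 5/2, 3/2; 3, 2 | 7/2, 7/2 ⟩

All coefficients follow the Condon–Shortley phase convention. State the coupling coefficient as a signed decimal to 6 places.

√[8·2!3!4!/10! · 4!1!5!1!7!0!] = √(9216)
  +(−1)^1/∏(1,1,0,4,3,0)! = -1/144  (running -1/144)
⟨..|..⟩ = √(9216)·(-1/144) = -0.666667

-0.666667  (= −√(4/9))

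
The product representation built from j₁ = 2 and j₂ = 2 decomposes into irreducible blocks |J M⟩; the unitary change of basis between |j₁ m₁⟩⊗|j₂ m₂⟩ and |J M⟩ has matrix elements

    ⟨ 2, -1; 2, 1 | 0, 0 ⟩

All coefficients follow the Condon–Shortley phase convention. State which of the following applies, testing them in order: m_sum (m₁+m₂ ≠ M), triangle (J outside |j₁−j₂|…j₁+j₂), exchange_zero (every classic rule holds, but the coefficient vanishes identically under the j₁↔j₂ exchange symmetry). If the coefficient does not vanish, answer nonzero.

m-sum: m₁+m₂ = -1+1 = 0, M = 0  ✓
triangle: |j₁−j₂| = 0 ≤ J = 0 ≤ j₁+j₂ = 4  ✓
exchange: j₁≠j₂ or m₁≠m₂ — the exchange symmetry imposes no constraint here
value check: CG = −√(1/5) = -0.447214 ≠ 0

nonzero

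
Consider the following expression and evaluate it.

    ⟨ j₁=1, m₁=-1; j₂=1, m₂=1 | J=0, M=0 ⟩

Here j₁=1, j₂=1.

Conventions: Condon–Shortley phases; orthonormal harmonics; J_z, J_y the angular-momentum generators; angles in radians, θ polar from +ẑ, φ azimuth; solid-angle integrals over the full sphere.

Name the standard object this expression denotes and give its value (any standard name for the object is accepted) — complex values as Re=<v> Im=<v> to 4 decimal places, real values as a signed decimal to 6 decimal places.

This is a Clebsch–Gordan (vector-coupling) coefficient.
√[1·2!0!0!/3! · 0!2!2!0!0!0!] = √(4/3)
  +(−1)^2/∏(2,0,0,0,0,0)! = 1/2  (running 1/2)
⟨..|..⟩ = √(4/3)·(1/2) = +0.577350

Clebsch–Gordan coefficient, +√(1/3) ≈ +0.577350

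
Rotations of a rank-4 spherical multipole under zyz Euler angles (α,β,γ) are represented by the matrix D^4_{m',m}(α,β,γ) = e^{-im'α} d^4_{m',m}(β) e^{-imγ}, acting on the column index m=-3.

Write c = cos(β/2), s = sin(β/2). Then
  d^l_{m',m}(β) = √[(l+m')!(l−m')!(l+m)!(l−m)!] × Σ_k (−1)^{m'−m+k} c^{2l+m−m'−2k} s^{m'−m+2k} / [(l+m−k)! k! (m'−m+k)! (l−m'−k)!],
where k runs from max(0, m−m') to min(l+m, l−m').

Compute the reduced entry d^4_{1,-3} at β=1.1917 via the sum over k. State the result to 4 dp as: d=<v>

d^4_{1,-3}(β=1.1917) via the finite sum:
c=cos(1.191700/2)=0.827672, s=sin(1.191700/2)=0.561212; N=√[120·6·1·5040]=1904.940944
k∈{0,1} keeps every argument non-negative
  k=0: (−1)^4·1904.9409/(144)·0.8277^4·0.5612^4 = +0.615830
  k=1: (−1)^5·1904.9409/(240)·0.8277^2·0.5612^6 = -0.169883
d^4_{1,-3}(1.1917) = +0.615830 -0.169883 = +0.445947

d=0.4459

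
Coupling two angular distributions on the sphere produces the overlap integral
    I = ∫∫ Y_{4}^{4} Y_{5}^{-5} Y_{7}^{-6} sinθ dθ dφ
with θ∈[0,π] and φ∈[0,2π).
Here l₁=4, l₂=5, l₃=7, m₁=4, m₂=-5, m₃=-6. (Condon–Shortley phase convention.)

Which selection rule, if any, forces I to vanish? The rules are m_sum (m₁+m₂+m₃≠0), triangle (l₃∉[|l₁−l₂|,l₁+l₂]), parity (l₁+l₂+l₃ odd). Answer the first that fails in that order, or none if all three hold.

m_sum

m₁+m₂+m₃ = 4 − 5 − 6 = -7  ✗
triangle: |4−5|=1 ≤ l₃=7 ≤ 4+5=9
parity: l₁+l₂+l₃ = 16 is even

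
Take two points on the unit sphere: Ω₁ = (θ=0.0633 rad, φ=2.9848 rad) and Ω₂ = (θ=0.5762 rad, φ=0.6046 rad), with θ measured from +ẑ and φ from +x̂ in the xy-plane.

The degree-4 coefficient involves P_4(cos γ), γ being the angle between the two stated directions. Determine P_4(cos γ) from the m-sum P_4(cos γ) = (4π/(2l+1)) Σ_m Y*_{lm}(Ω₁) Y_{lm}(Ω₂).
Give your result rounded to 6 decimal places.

Addition theorem: P_4(cos γ) = (4π/9) Σ_m Y*_{lm}(Ω₁) Y_{lm}(Ω₂), m = −4…4:
  m=-4: (0.00001 - 0.00000j) × (-0.02924 - 0.02581j) = -0.00000 - 0.00000j  (running Σ = -0.00000 - 0.00000j)
  m=-3: (-0.00028 + 0.00014j) × (-0.04085 - 0.16477j) = 0.00004 + 0.00004j  (running Σ = 0.00003 + 0.00004j)
  m=-2: (0.00760 - 0.00247j) × (0.13778 - 0.36429j) = 0.00015 - 0.00311j  (running Σ = 0.00018 - 0.00307j)
  m=-1: (-0.11717 + 0.01852j) × (0.34179 - 0.23614j) = -0.03567 + 0.03400j  (running Σ = -0.03549 + 0.03093j)
  m=0: (0.82941 + 0.00000j) × (-0.08355 + 0.00000j) = -0.06930 + 0.00000j  (running Σ = -0.10479 + 0.03093j)
  m=1: (0.11717 + 0.01852j) × (-0.34179 - 0.23614j) = -0.03567 - 0.03400j  (running Σ = -0.14046 - 0.00307j)
  m=2: (0.00760 + 0.00247j) × (0.13778 + 0.36429j) = 0.00015 + 0.00311j  (running Σ = -0.14032 + 0.00004j)
  m=3: (0.00028 + 0.00014j) × (0.04085 - 0.16477j) = 0.00004 - 0.00004j  (running Σ = -0.14028 - 0.00000j)
  m=4: (0.00001 + 0.00000j) × (-0.02924 + 0.02581j) = -0.00000 + 0.00000j  (running Σ = -0.14028 + 0.00000j)
Σ over m = -0.14028 + 0.00000j; ×(4π/9) → -0.19587 + 0.00000j. Real part: -0.195868

-0.195868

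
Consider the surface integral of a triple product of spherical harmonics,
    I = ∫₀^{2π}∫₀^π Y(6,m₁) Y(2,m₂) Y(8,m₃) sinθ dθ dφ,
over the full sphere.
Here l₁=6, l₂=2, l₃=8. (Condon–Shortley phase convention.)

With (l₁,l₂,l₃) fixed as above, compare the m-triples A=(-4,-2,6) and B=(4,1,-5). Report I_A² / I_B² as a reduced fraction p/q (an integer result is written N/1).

7/6

l's match ⇒ only the (l;m) 3-j factors differ between A and B.
A: triangle coeff Δ(6,2,8) = 1/30940; Σ_t [0,0]: t=0:+1/174182400 = 1/174182400; (3j)²=11/340 [(6 2 8; -4 -2 6)], sign=+1
B: triangle coeff Δ(6,2,8) = 1/30940; Σ_t [0,0]: t=0:+1/43545600 = 1/43545600; (3j)²=33/1190 [(6 2 8; 4 1 -5)], sign=-1
I_A²/I_B² = (11/340)/(33/1190) = 7/6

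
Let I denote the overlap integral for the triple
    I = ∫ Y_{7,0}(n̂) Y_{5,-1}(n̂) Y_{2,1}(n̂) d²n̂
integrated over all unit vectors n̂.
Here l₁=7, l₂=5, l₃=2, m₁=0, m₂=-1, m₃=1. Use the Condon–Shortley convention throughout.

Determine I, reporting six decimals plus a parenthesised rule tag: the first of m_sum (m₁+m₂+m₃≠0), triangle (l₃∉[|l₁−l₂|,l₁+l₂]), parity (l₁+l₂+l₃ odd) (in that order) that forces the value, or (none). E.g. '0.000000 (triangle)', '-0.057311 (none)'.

m-sum 0 ✓  L=14 even ✓  2≤2≤12 ✓
Π(2lᵢ+1) = 15×11×5 = 825
triangle coeff Δ(7,5,2) = 1/15015
Σ_t [5,5]: t=5:−1/57600 = -1/57600
(3j)²=21/715 [(7 5 2; 0 0 0)], sign=-1
Σ_t [4,4]: t=4:+1/103680 = 1/103680
(3j)²=7/429 [(7 5 2; 0 -1 1)], sign=-1
⇒ 4πI² = 735/1859
I = (+1)√(735/1859/(4π)) = 0.17737771
No selection rule forces the value: the integral is nonzero (none).

0.177378 (none)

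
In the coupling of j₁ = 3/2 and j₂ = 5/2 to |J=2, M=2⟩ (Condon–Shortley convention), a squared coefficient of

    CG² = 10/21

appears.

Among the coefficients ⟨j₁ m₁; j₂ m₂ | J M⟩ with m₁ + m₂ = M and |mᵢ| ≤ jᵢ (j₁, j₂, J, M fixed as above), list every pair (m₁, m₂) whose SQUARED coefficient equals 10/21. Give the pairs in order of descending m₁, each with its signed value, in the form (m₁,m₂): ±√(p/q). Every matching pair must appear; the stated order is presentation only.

Admissible pairs with m₁+m₂ = M = 2: (-1/2,5/2), (1/2,3/2), (3/2,1/2)
  (m₁,m₂)=(3/2,1/2): CG² = 1/7, CG = +√(1/7)
  (m₁,m₂)=(1/2,3/2): CG² = 8/21, CG = −√(8/21)
  (m₁,m₂)=(-1/2,5/2): CG² = 10/21, CG = +√(10/21)   ← matches the target
Pairs with CG² = 10/21: (-1/2,5/2): +√(10/21)

(-1/2,5/2): +√(10/21)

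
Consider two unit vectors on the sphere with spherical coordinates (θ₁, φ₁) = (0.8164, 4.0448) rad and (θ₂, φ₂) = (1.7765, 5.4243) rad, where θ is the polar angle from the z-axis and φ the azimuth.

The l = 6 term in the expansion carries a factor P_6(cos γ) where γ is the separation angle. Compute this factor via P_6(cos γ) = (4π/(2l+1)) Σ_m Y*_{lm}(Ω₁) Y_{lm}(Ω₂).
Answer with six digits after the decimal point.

Addition theorem: P_6(cos γ) = (4π/13) Σ_m Y*_{lm}(Ω₁) Y_{lm}(Ω₂), m = −6…6:
  term(m=-6) = (-0.012621, -0.028034)   from Y*(Ω₁)=(0.046968, -0.054993), Y(Ω₂)=(0.181425, -0.384450)
  term(m=-5) = (-0.059120, 0.041701)   from Y*(Ω₁)=(0.045936, 0.230931), Y(Ω₂)=(0.124720, 0.280819)
  term(m=-4) = (-0.053494, -0.051374)   from Y*(Ω₁)=(-0.372780, -0.189940), Y(Ω₂)=(0.169670, 0.051362)
  term(m=-3) = (-0.064171, 0.099265)   from Y*(Ω₁)=(0.338456, -0.156031), Y(Ω₂)=(-0.267876, 0.169793)
  term(m=-2) = (0.002809, 0.001130)   from Y*(Ω₁)=(0.007390, -0.030782), Y(Ω₂)=(-0.014008, 0.094620)
  term(m=-1) = (0.022197, -0.114613)   from Y*(Ω₁)=(0.230540, 0.292438), Y(Ω₂)=(-0.204806, -0.237357)
  term(m=+0) = (0.005641, 0.000000)   from Y*(Ω₁)=(-0.077112, -0.000000), Y(Ω₂)=(-0.073159, 0.000000)
  term(m=+1) = (0.022197, 0.114613)   from Y*(Ω₁)=(-0.230540, 0.292438), Y(Ω₂)=(0.204806, -0.237357)
  term(m=+2) = (0.002809, -0.001130)   from Y*(Ω₁)=(0.007390, 0.030782), Y(Ω₂)=(-0.014008, -0.094620)
  term(m=+3) = (-0.064171, -0.099265)   from Y*(Ω₁)=(-0.338456, -0.156031), Y(Ω₂)=(0.267876, 0.169793)
  term(m=+4) = (-0.053494, 0.051374)   from Y*(Ω₁)=(-0.372780, 0.189940), Y(Ω₂)=(0.169670, -0.051362)
  term(m=+5) = (-0.059120, -0.041701)   from Y*(Ω₁)=(-0.045936, 0.230931), Y(Ω₂)=(-0.124720, 0.280819)
  term(m=+6) = (-0.012621, 0.028034)   from Y*(Ω₁)=(0.046968, 0.054993), Y(Ω₂)=(0.181425, 0.384450)
Total Σ_m = (-0.323160, -0.000000). Multiply by 0.966644: (-0.312381, -0.000000). P_6(cos γ) = -0.312381

-0.312381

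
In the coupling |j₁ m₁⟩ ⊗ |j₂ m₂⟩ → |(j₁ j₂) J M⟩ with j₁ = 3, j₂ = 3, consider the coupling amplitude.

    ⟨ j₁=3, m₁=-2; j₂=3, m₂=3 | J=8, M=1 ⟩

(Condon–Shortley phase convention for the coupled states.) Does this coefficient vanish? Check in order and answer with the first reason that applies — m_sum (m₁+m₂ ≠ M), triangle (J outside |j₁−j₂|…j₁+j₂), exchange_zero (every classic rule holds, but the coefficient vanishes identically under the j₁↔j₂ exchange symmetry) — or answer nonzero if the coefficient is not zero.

m-sum: m₁+m₂ = -2+3 = 1, M = 1  ✓
triangle: need |j₁−j₂| ≤ J ≤ j₁+j₂, i.e. J ∈ [0, 6]; J = 8 is outside ✗ ⇒ coefficient is 0

triangle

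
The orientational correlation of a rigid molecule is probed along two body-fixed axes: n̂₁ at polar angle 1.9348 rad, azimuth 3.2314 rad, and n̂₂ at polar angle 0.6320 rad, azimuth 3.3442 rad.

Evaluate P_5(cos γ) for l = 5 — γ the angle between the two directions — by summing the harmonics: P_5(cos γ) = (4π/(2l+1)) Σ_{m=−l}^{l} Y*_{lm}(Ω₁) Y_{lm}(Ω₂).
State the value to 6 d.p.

0.343420

Summing Y*_{l m}(θ₁,φ₁)·Y_{l m}(θ₂,φ₂) over m ∈ [−5, 5]; prefactor 4π/(2·5+1) = 1.142397:
  m=-5: Y*=-0.29795 - 0.14357j  Y=-0.01768 + 0.02833j  product 0.00933 - 0.00590j
  m=-4: Y*=-0.37303 - 0.14008j  Y=0.09941 - 0.10451j  product -0.05172 + 0.02506j
  m=-3: Y*=-0.03830 - 0.01058j  Y=-0.28449 + 0.19792j  product 0.01299 - 0.00457j
  m=-2: Y*=0.32129 + 0.05834j  Y=0.41797 - 0.17929j  product 0.14475 - 0.03322j
  m=-1: Y*=0.13030 + 0.01173j  Y=-0.14565 + 0.02992j  product -0.01933 + 0.00219j
  m=+0: Y*=-0.29727 + 0.00000j  Y=-0.36522 + 0.00000j  product 0.10857 + 0.00000j
  m=+1: Y*=-0.13030 + 0.01173j  Y=0.14565 + 0.02992j  product -0.01933 - 0.00219j
  m=+2: Y*=0.32129 - 0.05834j  Y=0.41797 + 0.17929j  product 0.14475 + 0.03322j
  m=+3: Y*=0.03830 - 0.01058j  Y=0.28449 + 0.19792j  product 0.01299 + 0.00457j
  m=+4: Y*=-0.37303 + 0.14008j  Y=0.09941 + 0.10451j  product -0.05172 - 0.02506j
  m=+5: Y*=0.29795 - 0.14357j  Y=0.01768 + 0.02833j  product 0.00933 + 0.00590j
Accumulated sum 0.30061 + 0.00000j; after 4π/(2l+1) scaling, 0.34342 + 0.00000j ⇒ P_5 = 0.343420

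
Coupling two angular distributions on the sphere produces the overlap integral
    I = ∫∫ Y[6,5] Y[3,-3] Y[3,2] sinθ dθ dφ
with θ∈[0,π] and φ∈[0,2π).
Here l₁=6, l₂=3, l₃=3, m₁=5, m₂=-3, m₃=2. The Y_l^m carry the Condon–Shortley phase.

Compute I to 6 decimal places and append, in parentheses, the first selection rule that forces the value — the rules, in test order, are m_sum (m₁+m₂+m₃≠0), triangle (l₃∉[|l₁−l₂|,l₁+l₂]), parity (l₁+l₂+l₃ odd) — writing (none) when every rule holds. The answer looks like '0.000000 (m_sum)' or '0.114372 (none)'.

Σmᵢ = 4 ≠ 0, so the φ-integral vanishes; I = 0

0.000000 (m_sum)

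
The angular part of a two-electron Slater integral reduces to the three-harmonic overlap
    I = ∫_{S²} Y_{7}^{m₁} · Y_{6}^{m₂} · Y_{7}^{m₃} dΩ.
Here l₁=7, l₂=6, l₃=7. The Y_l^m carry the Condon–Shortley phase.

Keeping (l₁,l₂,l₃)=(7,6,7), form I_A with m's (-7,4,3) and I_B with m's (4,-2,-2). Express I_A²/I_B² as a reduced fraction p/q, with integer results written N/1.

195/112

l's match ⇒ only the (l;m) 3-j factors differ between A and B.
A: triangle coeff Δ(7,6,7) = 1/2444321880; Σ_t [6,6]: t=6:+1/1393459200 = 1/1393459200; (3j)²=15/1292 [(7 6 7; -7 4 3)], sign=+1
B: triangle coeff Δ(7,6,7) = 1/2444321880; Σ_t [0,3]: t=0:+1/24883200 t=1:−1/6220800 t=2:+1/11612160 t=3:−1/174182400 = -1/24883200; (3j)²=28/4199 [(7 6 7; 4 -2 -2)], sign=+1
I_A²/I_B² = (15/1292)/(28/4199) = 195/112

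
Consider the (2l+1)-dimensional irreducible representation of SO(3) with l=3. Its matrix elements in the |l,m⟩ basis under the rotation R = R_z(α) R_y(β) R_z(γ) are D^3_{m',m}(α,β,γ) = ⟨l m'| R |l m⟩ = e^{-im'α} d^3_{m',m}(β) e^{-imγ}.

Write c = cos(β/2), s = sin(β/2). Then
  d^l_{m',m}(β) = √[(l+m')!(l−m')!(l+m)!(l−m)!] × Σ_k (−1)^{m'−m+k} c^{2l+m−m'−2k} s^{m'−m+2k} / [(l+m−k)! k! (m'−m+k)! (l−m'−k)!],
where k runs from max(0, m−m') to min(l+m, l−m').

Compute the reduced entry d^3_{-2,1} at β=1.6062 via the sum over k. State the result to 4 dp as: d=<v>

d=0.3656

d^3_{-2,1}(β=1.6062) via the finite sum:
Half-angle: c=0.694480, s=0.719512. N=√(1·120·24·2)=75.894664
k: max(0,(1)−(-2))=3 … min(3+(1),3−(-2))=4
  k=3: (−1)^0·75.8947/(12)·0.6945^3·0.7195^3 = +0.789084
  k=4: (−1)^1·75.8947/(24)·0.6945^1·0.7195^5 = -0.423498
d^3_{-2,1}(1.6062) = +0.789084 -0.423498 = +0.365587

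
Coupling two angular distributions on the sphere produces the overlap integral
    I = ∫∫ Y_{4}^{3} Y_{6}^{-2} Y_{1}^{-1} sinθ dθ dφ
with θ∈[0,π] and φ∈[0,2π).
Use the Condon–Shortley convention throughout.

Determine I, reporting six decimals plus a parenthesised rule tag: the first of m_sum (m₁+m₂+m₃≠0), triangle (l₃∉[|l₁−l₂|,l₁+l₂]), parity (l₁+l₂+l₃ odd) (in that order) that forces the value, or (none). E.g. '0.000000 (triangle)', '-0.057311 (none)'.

|4−6|≤1≤4+6 violated ⇒ I = 0

0.000000 (triangle)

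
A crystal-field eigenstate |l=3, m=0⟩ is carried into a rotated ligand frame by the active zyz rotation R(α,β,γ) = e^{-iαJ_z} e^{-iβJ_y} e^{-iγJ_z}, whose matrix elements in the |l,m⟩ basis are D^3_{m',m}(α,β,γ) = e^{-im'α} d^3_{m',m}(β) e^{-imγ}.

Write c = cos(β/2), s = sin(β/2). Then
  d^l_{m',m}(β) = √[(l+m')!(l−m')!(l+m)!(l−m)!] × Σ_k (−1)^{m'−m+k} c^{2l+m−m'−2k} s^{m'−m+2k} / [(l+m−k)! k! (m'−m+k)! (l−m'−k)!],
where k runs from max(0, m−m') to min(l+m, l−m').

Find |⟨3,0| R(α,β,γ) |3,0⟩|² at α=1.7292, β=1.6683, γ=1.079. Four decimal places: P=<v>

P=0.0207

D^3_{0,0}(1.7292,1.6683,1.0790) = e^{-i·0·1.7292}·d^3_{0,0}(1.6683)·e^{-i·0·1.0790}. Compute d first:
c=cos(1.668300/2)=0.671808, s=sin(1.668300/2)=0.740726; N=√[6·6·6·6]=36.000000
k∈{0,1,2,3} keeps every argument non-negative
  k=0: (−1)^0·36.0000/(36)·0.6718^6·0.7407^0 = +0.091933
  k=1: (−1)^1·36.0000/(4)·0.6718^4·0.7407^2 = -1.005858
  k=2: (−1)^2·36.0000/(4)·0.6718^2·0.7407^4 = +1.222819
  k=3: (−1)^3·36.0000/(36)·0.6718^0·0.7407^6 = -0.165175
d^3_{0,0}(1.6683) = +0.091933 -1.005858 +1.222819 -0.165175 = +0.143717
|D^3_{0,0}|² = |d^3_{0,0}(β)|² = (+0.143717)² = 0.020655 (the z-rotation phases have unit modulus)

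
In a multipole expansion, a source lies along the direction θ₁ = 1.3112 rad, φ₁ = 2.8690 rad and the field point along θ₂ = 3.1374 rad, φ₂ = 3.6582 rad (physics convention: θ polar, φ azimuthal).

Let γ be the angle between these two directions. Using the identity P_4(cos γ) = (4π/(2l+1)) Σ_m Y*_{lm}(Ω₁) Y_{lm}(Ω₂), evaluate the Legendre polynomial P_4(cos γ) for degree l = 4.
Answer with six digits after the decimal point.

Expand P_4 via completeness: Σ_{m} conj(Y_{4,m}) at Ω₁ times Y_{4,m} at Ω₂ —
  m=-4: Y*=(0.178456, -0.342426)  Y=(-0.000000, -0.000000)  product (-0.000000, 0.000000)
  m=-3: Y*=(-0.198360, 0.211640)  Y=(0.000000, -0.000000)  product (0.000000, 0.000000)
  m=-2: Y*=(-0.143949, 0.087305)  Y=(0.000018, -0.000030)  product (0.000000, 0.000006)
  m=-1: Y*=(0.286968, -0.080222)  Y=(0.006898, -0.003919)  product (0.001665, -0.001678)
  m=+0: Y*=(0.124325, -0.000000)  Y=(0.846210, 0.000000)  product (0.105205, 0.000000)
  m=+1: Y*=(-0.286968, -0.080222)  Y=(-0.006898, -0.003919)  product (0.001665, 0.001678)
  m=+2: Y*=(-0.143949, -0.087305)  Y=(0.000018, 0.000030)  product (0.000000, -0.000006)
  m=+3: Y*=(0.198360, 0.211640)  Y=(-0.000000, -0.000000)  product (0.000000, -0.000000)
  m=+4: Y*=(0.178456, 0.342426)  Y=(-0.000000, 0.000000)  product (-0.000000, -0.000000)
Σ over m = (0.108535, 0.000000); ×(4π/9) → (0.151544, 0.000000). Real part: 0.151544

0.151544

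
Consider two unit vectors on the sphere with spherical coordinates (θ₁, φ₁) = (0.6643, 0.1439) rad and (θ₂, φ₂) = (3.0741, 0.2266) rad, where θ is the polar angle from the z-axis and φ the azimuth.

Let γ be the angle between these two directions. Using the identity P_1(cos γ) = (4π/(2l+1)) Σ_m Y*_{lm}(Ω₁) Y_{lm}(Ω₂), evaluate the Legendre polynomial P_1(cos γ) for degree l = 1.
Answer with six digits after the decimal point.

-0.744120

Term-by-term m-sum for l=1 (normalisation 4π/3 = 4.188790):
  m=-1: Y*=0.21080 + 0.03055j  Y=0.02270 - 0.00523j  product 0.00495 - 0.00041j
  m=+0: Y*=0.38470 + 0.00000j  Y=-0.48749 + 0.00000j  product -0.18754 + 0.00000j
  m=+1: Y*=-0.21080 + 0.03055j  Y=-0.02270 - 0.00523j  product 0.00495 + 0.00041j
Total Σ_m = -0.17765 + 0.00000j. Multiply by 4.188790: -0.74412 + 0.00000j. P_1(cos γ) = -0.744120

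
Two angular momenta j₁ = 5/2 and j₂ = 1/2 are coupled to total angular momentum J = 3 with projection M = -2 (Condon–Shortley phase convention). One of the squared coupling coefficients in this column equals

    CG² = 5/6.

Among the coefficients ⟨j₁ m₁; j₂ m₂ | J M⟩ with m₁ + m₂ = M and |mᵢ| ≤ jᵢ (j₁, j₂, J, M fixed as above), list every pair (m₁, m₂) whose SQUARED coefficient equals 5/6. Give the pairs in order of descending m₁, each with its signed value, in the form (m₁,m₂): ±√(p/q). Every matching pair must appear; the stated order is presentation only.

(-3/2,-1/2): +√(5/6)

Admissible pairs with m₁+m₂ = M = -2: (-5/2,1/2), (-3/2,-1/2)
  (m₁,m₂)=(-3/2,-1/2): CG² = 5/6, CG = +√(5/6)   ← matches the target
  (m₁,m₂)=(-5/2,1/2): CG² = 1/6, CG = +√(1/6)
Pairs with CG² = 5/6: (-3/2,-1/2): +√(5/6)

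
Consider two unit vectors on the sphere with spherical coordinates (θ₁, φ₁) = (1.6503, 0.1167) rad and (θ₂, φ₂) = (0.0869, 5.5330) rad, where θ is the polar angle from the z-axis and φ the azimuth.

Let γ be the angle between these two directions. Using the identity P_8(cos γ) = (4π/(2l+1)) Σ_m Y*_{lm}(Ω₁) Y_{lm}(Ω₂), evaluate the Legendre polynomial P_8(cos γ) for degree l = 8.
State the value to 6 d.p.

0.268188

Addition theorem: P_8(cos γ) = (4π/17) Σ_m Y*_{lm}(Ω₁) Y_{lm}(Ω₂), m = −8…8:
  m=-8: Y*=0.29899 + 0.40393j  Y=0.00000 - 0.00000j  product 0.00000 + 0.00000j
  m=-7: Y*=-0.10962 - 0.11676j  Y=0.00000 - 0.00000j  product -0.00000 + 0.00000j
  m=-6: Y*=-0.25572 - 0.21547j  Y=-0.00000 - 0.00000j  product -0.00000 + 0.00000j
  m=-5: Y*=0.15413 + 0.10175j  Y=-0.00004 - 0.00003j  product -0.00000 - 0.00001j
  m=-4: Y*=0.25015 + 0.12606j  Y=-0.00075 + 0.00011j  product -0.00020 - 0.00007j
  m=-3: Y*=-0.18316 - 0.06688j  Y=-0.00558 + 0.00691j  product 0.00148 - 0.00089j
  m=-2: Y*=-0.24868 - 0.05912j  Y=0.00525 + 0.07438j  product 0.00309 - 0.01881j
  m=-1: Y*=0.19771 + 0.02318j  Y=0.29305 + 0.27311j  product 0.05161 + 0.06079j
  m=+0: Y*=0.24830 + 0.00000j  Y=1.01025 + 0.00000j  product 0.25084 + 0.00000j
  m=+1: Y*=-0.19771 + 0.02318j  Y=-0.29305 + 0.27311j  product 0.05161 - 0.06079j
  m=+2: Y*=-0.24868 + 0.05912j  Y=0.00525 - 0.07438j  product 0.00309 + 0.01881j
  m=+3: Y*=0.18316 - 0.06688j  Y=0.00558 + 0.00691j  product 0.00148 + 0.00089j
  m=+4: Y*=0.25015 - 0.12606j  Y=-0.00075 - 0.00011j  product -0.00020 + 0.00007j
  m=+5: Y*=-0.15413 + 0.10175j  Y=0.00004 - 0.00003j  product -0.00000 + 0.00001j
  m=+6: Y*=-0.25572 + 0.21547j  Y=-0.00000 + 0.00000j  product -0.00000 - 0.00000j
  m=+7: Y*=0.10962 - 0.11676j  Y=-0.00000 - 0.00000j  product -0.00000 - 0.00000j
  m=+8: Y*=0.29899 - 0.40393j  Y=0.00000 + 0.00000j  product 0.00000 - 0.00000j
Total Σ_m = 0.36281 - 0.00000j. Multiply by 0.739198: 0.26819 - 0.00000j. P_8(cos γ) = 0.268188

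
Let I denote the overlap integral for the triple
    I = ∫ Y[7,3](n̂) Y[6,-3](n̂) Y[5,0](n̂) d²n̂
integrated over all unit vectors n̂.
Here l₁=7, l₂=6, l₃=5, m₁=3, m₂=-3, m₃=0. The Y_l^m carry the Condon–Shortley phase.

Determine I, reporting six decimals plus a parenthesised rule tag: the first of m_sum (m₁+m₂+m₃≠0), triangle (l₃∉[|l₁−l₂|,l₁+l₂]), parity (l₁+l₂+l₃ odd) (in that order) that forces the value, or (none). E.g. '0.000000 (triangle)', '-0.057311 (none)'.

0.099287 (none)

m-sum 0 ✓  L=18 even ✓  1≤5≤13 ✓
Π(2lᵢ+1) = 15×13×11 = 2145
triangle coeff Δ(7,6,5) = 1/174594420
Σ_t [2,6]: t=2:+1/4147200 t=3:−1/207360 t=4:+1/82944 t=5:−1/207360 t=6:+1/4147200 = 1/345600
(3j)²=420/46189 [(7 6 5; 0 0 0)], sign=-1
Σ_t [0,3]: t=0:+1/11612160 t=1:−1/725760 t=2:+1/414720 t=3:−1/2073600 = 37/58060800
(3j)²=4107/646646 [(7 6 5; 3 -3 0)], sign=-1
⇒ 4πI² = 1848150/14919047
I = (+1)√(1848150/14919047/(4π)) = 0.09928717
No selection rule forces the value: the integral is nonzero (none).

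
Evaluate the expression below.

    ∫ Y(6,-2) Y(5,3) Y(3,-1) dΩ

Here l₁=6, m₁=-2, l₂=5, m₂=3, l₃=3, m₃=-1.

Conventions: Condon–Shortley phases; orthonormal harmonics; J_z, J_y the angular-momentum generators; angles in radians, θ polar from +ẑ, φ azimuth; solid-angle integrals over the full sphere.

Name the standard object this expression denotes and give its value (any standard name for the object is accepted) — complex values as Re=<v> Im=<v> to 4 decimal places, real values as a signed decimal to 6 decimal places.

Gaunt coefficient, -0.145631

This is a Gaunt coefficient — the integral of a triple product of spherical harmonics over the sphere.
Rules hold: Σm=0, L=14 even, 1≤3≤11.
N = 13·11·7 = 1001
Δ = 8!·4!·2!/15! = 1/675675
Racah Σ t=3..5: t=3:−1/8640 t=4:+1/2304 t=5:−1/8640 = 7/34560
⇒ 3j(6 5 3; 0 0 0)² = 7/429, sgn -1
Racah Σ t=6..8: t=6:+1/11520 t=7:−1/30240 t=8:+1/1935360 = 1/18432
⇒ 3j(6 5 3; -2 3 -1)² = 7/429, sgn +1
4πI² = N·(3j₀)²·(3jₘ)² = 343/1287
I = -1·√(0.266511/4π) = -0.14563067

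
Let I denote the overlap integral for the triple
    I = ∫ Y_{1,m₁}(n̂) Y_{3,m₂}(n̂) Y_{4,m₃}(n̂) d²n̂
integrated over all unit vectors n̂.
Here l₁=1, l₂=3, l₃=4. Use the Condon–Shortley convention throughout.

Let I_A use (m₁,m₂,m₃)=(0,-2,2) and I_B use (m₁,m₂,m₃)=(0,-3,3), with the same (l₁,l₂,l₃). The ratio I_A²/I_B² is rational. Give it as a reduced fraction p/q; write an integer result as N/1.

Same 1,3,4: normalisation and zero-m 3j drop out of the ratio.
A: Δ: 0! 2! 6! / 9! → 1/252; sum: t=0:+1/120 = 1/120; 3j²(1 3 4; 0 -2 2) = Δ·Π!·Σ² = 1/21  (sign +1)
B: Δ: 0! 2! 6! / 9! → 1/252; sum: t=0:+1/720 = 1/720; 3j²(1 3 4; 0 -3 3) = Δ·Π!·Σ² = 1/36  (sign -1)
I_A²/I_B² = (1/21)/(1/36) = 12/7

12/7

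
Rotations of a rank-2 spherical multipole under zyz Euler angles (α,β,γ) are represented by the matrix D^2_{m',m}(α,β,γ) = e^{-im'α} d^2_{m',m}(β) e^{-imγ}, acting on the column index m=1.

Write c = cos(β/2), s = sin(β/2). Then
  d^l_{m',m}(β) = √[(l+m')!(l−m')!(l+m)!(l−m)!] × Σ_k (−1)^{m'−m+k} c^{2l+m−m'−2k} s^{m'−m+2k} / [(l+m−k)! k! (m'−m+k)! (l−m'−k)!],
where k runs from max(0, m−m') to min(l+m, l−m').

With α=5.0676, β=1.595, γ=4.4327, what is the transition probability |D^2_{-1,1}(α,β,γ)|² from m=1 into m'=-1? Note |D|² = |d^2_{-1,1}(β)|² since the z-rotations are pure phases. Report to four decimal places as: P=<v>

Split into d^2_{-1,1}(β=1.5950) × two z-phases.
With c≡cos(β/2)=0.698498 and s≡sin(β/2)=0.715612, N=[1·6·6·1]^{1/2}=6.000000
k: max(0,(1)−(-1))=2 … min(2+(1),2−(-1))=3
  k=2: (−1)^0·6.0000/(2)·0.6985^2·0.7156^2 = +0.749561
  k=3: (−1)^1·6.0000/(6)·0.6985^0·0.7156^4 = -0.262247
d^2_{-1,1}(1.5950) = +0.749561 -0.262247 = +0.487314
|D^2_{-1,1}|² = |d^2_{-1,1}(β)|² = (+0.487314)² = 0.237475 (the z-rotation phases have unit modulus)

P=0.2375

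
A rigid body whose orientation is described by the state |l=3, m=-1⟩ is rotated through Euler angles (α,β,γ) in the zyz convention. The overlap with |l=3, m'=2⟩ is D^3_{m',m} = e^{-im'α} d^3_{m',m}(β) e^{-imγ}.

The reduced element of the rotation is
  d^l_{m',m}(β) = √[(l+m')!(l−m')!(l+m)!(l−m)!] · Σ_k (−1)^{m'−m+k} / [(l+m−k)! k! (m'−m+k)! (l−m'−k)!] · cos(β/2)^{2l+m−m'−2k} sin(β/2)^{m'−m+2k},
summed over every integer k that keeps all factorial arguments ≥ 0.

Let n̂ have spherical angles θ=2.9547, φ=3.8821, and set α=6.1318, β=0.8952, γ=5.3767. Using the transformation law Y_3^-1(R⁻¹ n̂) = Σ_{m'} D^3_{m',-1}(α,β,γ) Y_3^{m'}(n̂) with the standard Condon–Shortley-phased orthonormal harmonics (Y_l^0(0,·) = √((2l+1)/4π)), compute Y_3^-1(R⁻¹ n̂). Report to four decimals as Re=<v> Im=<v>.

Re=0.2606 Im=-0.2199

Need the full column D^3_{m',-1} for m'=−3..3 at α=6.1318, β=0.8952, γ=5.3767.
cos(β/2)=0.901488, sin(β/2)=0.432803
d^3_{-3,-1}: single k=2 term ⇒ +0.479145;  D = +0.099955-0.468603i
d^3_{-2,-1}: k∈[1..2] ⇒ +0.814875 -0.375649 = +0.439227;  D = +0.155361-0.410832i
d^3_{-1,-1}: k∈[0..2] ⇒ +0.536736 -0.989718 +0.171093 = -0.281888;  D = -0.138331+0.245613i
d^3_{0,-1}: k∈[0..2] ⇒ -0.892651 +0.617254 -0.047425 = -0.322822;  D = -0.199025+0.254171i
d^3_{1,-1}: k∈[0..2] ⇒ +0.742289 -0.228125 +0.006573 = +0.520737;  D = +0.379202-0.356893i
d^3_{2,-1}: k∈[0..1] ⇒ -0.375649 +0.043292 = -0.332356;  D = -0.273606+0.188680i
d^3_{3,-1}: single k=0 term ⇒ +0.110440;  D = +0.099334-0.048269i
Y_3^{m'}(θ=2.9547,φ=3.8821) and Σ D·Y over m':
  (+0.1000-0.4686i)·(+0.0016+0.0021i)  (+0.1554-0.4108i)·(-0.0031+0.0345i)  (-0.1383+0.2456i)·(-0.1696+0.1551i)  (-0.1990+0.2542i)·(-0.6701+0.0000i)  (+0.3792-0.3569i)·(+0.1696+0.1551i)  (-0.2736+0.1887i)·(-0.0031-0.0345i)  (+0.0993-0.0483i)·(-0.0016+0.0021i)
Y_3^-1(R⁻¹ n̂) = +0.260580-0.219927i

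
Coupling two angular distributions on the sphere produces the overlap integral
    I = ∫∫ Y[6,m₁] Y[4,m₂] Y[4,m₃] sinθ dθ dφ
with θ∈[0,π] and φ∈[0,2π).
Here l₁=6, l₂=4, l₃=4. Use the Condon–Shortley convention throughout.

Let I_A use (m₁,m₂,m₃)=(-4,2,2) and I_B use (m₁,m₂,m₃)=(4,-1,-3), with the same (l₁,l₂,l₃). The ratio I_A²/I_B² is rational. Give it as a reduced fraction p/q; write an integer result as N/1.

Same 6,4,4: normalisation and zero-m 3j drop out of the ratio.
A: Δ: 6! 6! 2! / 15! → 1/1261260; sum: t=4:+1/69120 t=5:−1/14400 t=6:+1/69120 = -7/172800; 3j²(6 4 4; -4 2 2) = Δ·Π!·Σ² = 14/715  (sign -1)
B: Δ: 6! 6! 2! / 15! → 1/1261260; sum: t=1:−1/28800 t=2:+1/34560 = -1/172800; 3j²(6 4 4; 4 -1 -3) = Δ·Π!·Σ² = 1/1430  (sign +1)
I_A²/I_B² = (14/715)/(1/1430) = 28/1

28/1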